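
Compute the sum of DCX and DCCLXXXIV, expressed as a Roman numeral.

DCX = 610
DCCLXXXIV = 784
610 + 784 = 1394

MCCCXCIV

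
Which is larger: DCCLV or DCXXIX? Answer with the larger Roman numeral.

DCCLV = 755
DCXXIX = 629
755 is larger

DCCLV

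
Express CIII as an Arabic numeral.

CIII: C=100, I=1, I=1, I=1
100 + 1 + 1 + 1 = 103

103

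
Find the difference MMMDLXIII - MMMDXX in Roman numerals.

MMMDLXIII = 3563
MMMDXX = 3520
3563 - 3520 = 43

XLIII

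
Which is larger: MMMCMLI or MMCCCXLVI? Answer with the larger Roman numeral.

MMMCMLI = 3951
MMCCCXLVI = 2346
3951 is larger

MMMCMLI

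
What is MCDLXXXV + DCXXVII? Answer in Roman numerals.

MCDLXXXV = 1485
DCXXVII = 627
1485 + 627 = 2112

MMCXII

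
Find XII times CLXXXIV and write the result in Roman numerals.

XII = 12
CLXXXIV = 184
12 × 184 = 2208

MMCCVIII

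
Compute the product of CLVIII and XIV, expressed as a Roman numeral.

CLVIII = 158
XIV = 14
158 × 14 = 2212

MMCCXII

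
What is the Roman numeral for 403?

Convert 403 to Roman numerals:
  403 contains 1×400 (CD)
  3 contains 3×1 (III)

CDIII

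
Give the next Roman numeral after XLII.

XLII = 42, so the next integer is 42 + 1 = 43

XLIII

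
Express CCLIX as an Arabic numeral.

CCLIX: C=100, C=100, L=50, IX=9
100 + 100 + 50 + 9 = 259

259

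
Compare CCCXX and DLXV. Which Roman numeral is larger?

CCCXX = 320
DLXV = 565
565 is larger

DLXV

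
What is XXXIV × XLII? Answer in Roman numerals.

XXXIV = 34
XLII = 42
34 × 42 = 1428

MCDXXVIII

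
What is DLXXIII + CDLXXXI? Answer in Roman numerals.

DLXXIII = 573
CDLXXXI = 481
573 + 481 = 1054

MLIV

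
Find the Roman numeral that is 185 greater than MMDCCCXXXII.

MMDCCCXXXII = 2832
2832 + 185 = 3017

MMMXVII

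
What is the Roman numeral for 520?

Convert 520 to Roman numerals:
  520 contains 1×500 (D)
  20 contains 2×10 (XX)

DXX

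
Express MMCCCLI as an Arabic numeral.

MMCCCLI: M=1000, M=1000, C=100, C=100, C=100, L=50, I=1
1000 + 1000 + 100 + 100 + 100 + 50 + 1 = 2351

2351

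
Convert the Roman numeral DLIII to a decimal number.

DLIII: D=500, L=50, I=1, I=1, I=1
500 + 50 + 1 + 1 + 1 = 553

553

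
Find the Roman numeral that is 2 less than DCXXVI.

DCXXVI = 626
626 - 2 = 624

DCXXIV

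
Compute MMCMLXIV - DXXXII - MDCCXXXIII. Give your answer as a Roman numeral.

MMCMLXIV = 2964, DXXXII = 532, MDCCXXXIII = 1733
2964 - 532 = 2432
2432 - 1733 = 699

DCXCIX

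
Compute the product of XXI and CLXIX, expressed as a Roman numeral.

XXI = 21
CLXIX = 169
21 × 169 = 3549

MMMDXLIX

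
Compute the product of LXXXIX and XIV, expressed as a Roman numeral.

LXXXIX = 89
XIV = 14
89 × 14 = 1246

MCCXLVI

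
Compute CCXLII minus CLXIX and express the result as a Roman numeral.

CCXLII = 242
CLXIX = 169
242 - 169 = 73

LXXIII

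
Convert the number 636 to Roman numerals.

Convert 636 to Roman numerals:
  636 contains 1×500 (D)
  136 contains 1×100 (C)
  36 contains 3×10 (XXX)
  6 contains 1×5 (V)
  1 contains 1×1 (I)

DCXXXVI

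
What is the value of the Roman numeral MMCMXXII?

MMCMXXII: M=1000, M=1000, CM=900, X=10, X=10, I=1, I=1
1000 + 1000 + 900 + 10 + 10 + 1 + 1 = 2922

2922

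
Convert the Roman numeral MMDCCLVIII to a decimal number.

MMDCCLVIII: M=1000, M=1000, D=500, C=100, C=100, L=50, V=5, I=1, I=1, I=1
1000 + 1000 + 500 + 100 + 100 + 50 + 5 + 1 + 1 + 1 = 2758

2758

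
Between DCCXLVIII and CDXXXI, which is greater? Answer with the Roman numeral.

DCCXLVIII = 748
CDXXXI = 431
748 is larger

DCCXLVIII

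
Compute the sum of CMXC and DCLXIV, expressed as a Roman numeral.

CMXC = 990
DCLXIV = 664
990 + 664 = 1654

MDCLIV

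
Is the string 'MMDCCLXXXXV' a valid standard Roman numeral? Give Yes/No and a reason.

'MMDCCLXXXXV': More than 3 consecutive X's

No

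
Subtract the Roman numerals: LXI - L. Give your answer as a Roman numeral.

LXI = 61
L = 50
61 - 50 = 11

XI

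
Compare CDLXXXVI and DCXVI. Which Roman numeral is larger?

CDLXXXVI = 486
DCXVI = 616
616 is larger

DCXVI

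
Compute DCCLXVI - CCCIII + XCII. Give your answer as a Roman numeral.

DCCLXVI = 766, CCCIII = 303, XCII = 92
766 - 303 = 463
463 + 92 = 555

DLV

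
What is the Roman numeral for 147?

Convert 147 to Roman numerals:
  147 contains 1×100 (C)
  47 contains 1×40 (XL)
  7 contains 1×5 (V)
  2 contains 2×1 (II)

CXLVII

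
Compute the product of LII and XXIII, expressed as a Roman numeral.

LII = 52
XXIII = 23
52 × 23 = 1196

MCXCVI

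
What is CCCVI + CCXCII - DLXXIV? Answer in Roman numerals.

CCCVI = 306, CCXCII = 292, DLXXIV = 574
306 + 292 = 598
598 - 574 = 24

XXIV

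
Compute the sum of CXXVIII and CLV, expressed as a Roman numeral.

CXXVIII = 128
CLV = 155
128 + 155 = 283

CCLXXXIII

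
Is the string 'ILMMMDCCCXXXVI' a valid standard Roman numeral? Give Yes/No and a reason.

'ILMMMDCCCXXXVI': Invalid subtractive combination: IL

No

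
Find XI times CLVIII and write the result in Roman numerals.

XI = 11
CLVIII = 158
11 × 158 = 1738

MDCCXXXVIII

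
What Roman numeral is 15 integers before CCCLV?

CCCLV = 355
355 - 15 = 340

CCCXL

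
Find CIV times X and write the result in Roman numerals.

CIV = 104
X = 10
104 × 10 = 1040

MXL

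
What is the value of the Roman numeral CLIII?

CLIII: C=100, L=50, I=1, I=1, I=1
100 + 50 + 1 + 1 + 1 = 153

153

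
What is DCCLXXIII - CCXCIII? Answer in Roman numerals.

DCCLXXIII = 773
CCXCIII = 293
773 - 293 = 480

CDLXXX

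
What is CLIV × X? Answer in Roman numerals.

CLIV = 154
X = 10
154 × 10 = 1540

MDXL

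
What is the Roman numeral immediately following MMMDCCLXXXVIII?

MMMDCCLXXXVIII = 3788; next is 3789

MMMDCCLXXXIX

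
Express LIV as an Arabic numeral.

LIV: L=50, IV=4
50 + 4 = 54

54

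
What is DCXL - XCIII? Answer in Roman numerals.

DCXL = 640
XCIII = 93
640 - 93 = 547

DXLVII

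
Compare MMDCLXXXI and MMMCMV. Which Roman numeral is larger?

MMDCLXXXI = 2681
MMMCMV = 3905
3905 is larger

MMMCMV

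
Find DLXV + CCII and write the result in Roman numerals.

DLXV = 565
CCII = 202
565 + 202 = 767

DCCLXVII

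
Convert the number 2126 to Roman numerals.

Convert 2126 to Roman numerals:
  2126 contains 2×1000 (MM)
  126 contains 1×100 (C)
  26 contains 2×10 (XX)
  6 contains 1×5 (V)
  1 contains 1×1 (I)

MMCXXVI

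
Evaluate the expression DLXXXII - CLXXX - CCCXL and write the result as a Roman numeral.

DLXXXII = 582, CLXXX = 180, CCCXL = 340
582 - 180 = 402
402 - 340 = 62

LXII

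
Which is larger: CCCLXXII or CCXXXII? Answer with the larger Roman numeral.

CCCLXXII = 372
CCXXXII = 232
372 is larger

CCCLXXII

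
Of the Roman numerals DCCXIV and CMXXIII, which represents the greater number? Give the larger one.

DCCXIV = 714
CMXXIII = 923
923 is larger

CMXXIII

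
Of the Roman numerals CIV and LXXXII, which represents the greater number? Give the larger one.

CIV = 104
LXXXII = 82
104 is larger

CIV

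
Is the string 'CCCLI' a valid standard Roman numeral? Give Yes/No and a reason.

'CCCLI': Check the rules: uses only the symbols I, V, X, L, C, D, M; no symbol is repeated more than three times in a row; V, L and D each appear at most once; no smaller symbol precedes a larger one (values never increase from left to right). Value: C (100) + C (100) + C (100) + L (50) + I (1) = 351. So it is a valid standard Roman numeral.

Yes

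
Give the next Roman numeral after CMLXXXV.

CMLXXXV = 985; next is 986

CMLXXXVI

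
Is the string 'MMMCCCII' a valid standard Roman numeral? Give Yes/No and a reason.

'MMMCCCII': Check the rules: uses only the symbols I, V, X, L, C, D, M; no symbol is repeated more than three times in a row; V, L and D each appear at most once; no smaller symbol precedes a larger one (values never increase from left to right). Value: M (1000) + M (1000) + M (1000) + C (100) + C (100) + C (100) + I (1) + I (1) = 3302. So it is a valid standard Roman numeral.

Yes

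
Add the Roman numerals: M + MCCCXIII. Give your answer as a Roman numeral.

M = 1000
MCCCXIII = 1313
1000 + 1313 = 2313

MMCCCXIII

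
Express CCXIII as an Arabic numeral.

CCXIII: C=100, C=100, X=10, I=1, I=1, I=1
100 + 100 + 10 + 1 + 1 + 1 = 213

213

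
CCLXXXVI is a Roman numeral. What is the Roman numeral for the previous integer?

CCLXXXVI = 286; previous is 285

CCLXXXV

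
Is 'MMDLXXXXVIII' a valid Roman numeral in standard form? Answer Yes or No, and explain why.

'MMDLXXXXVIII': More than 3 consecutive X's

No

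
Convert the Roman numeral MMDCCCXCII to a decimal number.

MMDCCCXCII: M=1000, M=1000, D=500, C=100, C=100, C=100, XC=90, I=1, I=1
1000 + 1000 + 500 + 100 + 100 + 100 + 90 + 1 + 1 = 2892

2892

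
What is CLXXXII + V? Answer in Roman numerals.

CLXXXII = 182
V = 5
182 + 5 = 187

CLXXXVII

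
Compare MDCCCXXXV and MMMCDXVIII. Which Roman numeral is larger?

MDCCCXXXV = 1835
MMMCDXVIII = 3418
3418 is larger

MMMCDXVIII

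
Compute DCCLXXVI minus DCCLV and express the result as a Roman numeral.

DCCLXXVI = 776
DCCLV = 755
776 - 755 = 21

XXI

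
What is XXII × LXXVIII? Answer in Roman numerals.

XXII = 22
LXXVIII = 78
22 × 78 = 1716

MDCCXVI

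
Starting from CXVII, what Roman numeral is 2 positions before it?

CXVII = 117
117 - 2 = 115

CXV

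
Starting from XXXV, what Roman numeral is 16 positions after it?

XXXV = 35
35 + 16 = 51

LI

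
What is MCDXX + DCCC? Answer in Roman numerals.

MCDXX = 1420
DCCC = 800
1420 + 800 = 2220

MMCCXX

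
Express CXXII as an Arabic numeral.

CXXII: C=100, X=10, X=10, I=1, I=1
100 + 10 + 10 + 1 + 1 = 122

122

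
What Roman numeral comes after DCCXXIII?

DCCXXIII = 723, so the next integer is 723 + 1 = 724

DCCXXIV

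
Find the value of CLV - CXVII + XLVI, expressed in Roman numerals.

CLV = 155, CXVII = 117, XLVI = 46
155 - 117 = 38
38 + 46 = 84

LXXXIV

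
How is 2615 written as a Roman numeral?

Convert 2615 to Roman numerals:
  2615 contains 2×1000 (MM)
  615 contains 1×500 (D)
  115 contains 1×100 (C)
  15 contains 1×10 (X)
  5 contains 1×5 (V)

MMDCXV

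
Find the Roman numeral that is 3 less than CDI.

CDI = 401
401 - 3 = 398

CCCXCVIII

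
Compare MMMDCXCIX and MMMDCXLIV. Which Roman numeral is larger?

MMMDCXCIX = 3699
MMMDCXLIV = 3644
3699 is larger

MMMDCXCIX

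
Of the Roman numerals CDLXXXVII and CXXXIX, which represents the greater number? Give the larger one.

CDLXXXVII = 487
CXXXIX = 139
487 is larger

CDLXXXVII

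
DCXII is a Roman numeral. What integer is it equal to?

DCXII: D=500, C=100, X=10, I=1, I=1
500 + 100 + 10 + 1 + 1 = 612

612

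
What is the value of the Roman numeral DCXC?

DCXC: D=500, C=100, XC=90
500 + 100 + 90 = 690

690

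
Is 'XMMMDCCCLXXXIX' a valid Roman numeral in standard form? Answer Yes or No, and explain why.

'XMMMDCCCLXXXIX': Invalid subtractive combination: XM

No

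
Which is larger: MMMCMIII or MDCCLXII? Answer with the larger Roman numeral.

MMMCMIII = 3903
MDCCLXII = 1762
3903 is larger

MMMCMIII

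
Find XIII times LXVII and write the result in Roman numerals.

XIII = 13
LXVII = 67
13 × 67 = 871

DCCCLXXI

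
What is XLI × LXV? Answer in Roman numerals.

XLI = 41
LXV = 65
41 × 65 = 2665

MMDCLXV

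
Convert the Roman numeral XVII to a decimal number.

XVII: X=10, V=5, I=1, I=1
10 + 5 + 1 + 1 = 17

17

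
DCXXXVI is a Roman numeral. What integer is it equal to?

DCXXXVI: D=500, C=100, X=10, X=10, X=10, V=5, I=1
500 + 100 + 10 + 10 + 10 + 5 + 1 = 636

636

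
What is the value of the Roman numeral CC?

CC: C=100, C=100
100 + 100 = 200

200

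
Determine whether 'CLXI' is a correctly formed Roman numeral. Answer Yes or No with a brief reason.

'CLXI': Check the rules: uses only the symbols I, V, X, L, C, D, M; no symbol is repeated more than three times in a row; V, L and D each appear at most once; no smaller symbol precedes a larger one (values never increase from left to right). Value: C (100) + L (50) + X (10) + I (1) = 161. So it is a valid standard Roman numeral.

Yes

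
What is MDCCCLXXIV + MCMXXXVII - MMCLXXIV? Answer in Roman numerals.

MDCCCLXXIV = 1874, MCMXXXVII = 1937, MMCLXXIV = 2174
1874 + 1937 = 3811
3811 - 2174 = 1637

MDCXXXVII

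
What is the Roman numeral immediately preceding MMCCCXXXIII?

MMCCCXXXIII = 2333, so the previous integer is 2333 - 1 = 2332

MMCCCXXXII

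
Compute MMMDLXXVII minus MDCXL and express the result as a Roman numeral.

MMMDLXXVII = 3577
MDCXL = 1640
3577 - 1640 = 1937

MCMXXXVII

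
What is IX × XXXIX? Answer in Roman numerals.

IX = 9
XXXIX = 39
9 × 39 = 351

CCCLI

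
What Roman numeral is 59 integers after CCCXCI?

CCCXCI = 391
391 + 59 = 450

CDL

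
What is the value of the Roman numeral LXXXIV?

LXXXIV: L=50, X=10, X=10, X=10, IV=4
50 + 10 + 10 + 10 + 4 = 84

84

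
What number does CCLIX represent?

CCLIX: C=100, C=100, L=50, IX=9
100 + 100 + 50 + 9 = 259

259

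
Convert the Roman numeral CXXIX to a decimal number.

CXXIX: C=100, X=10, X=10, IX=9
100 + 10 + 10 + 9 = 129

129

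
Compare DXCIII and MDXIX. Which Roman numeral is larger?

DXCIII = 593
MDXIX = 1519
1519 is larger

MDXIX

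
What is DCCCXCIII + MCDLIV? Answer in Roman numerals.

DCCCXCIII = 893
MCDLIV = 1454
893 + 1454 = 2347

MMCCCXLVII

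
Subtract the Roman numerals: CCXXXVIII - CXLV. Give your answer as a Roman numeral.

CCXXXVIII = 238
CXLV = 145
238 - 145 = 93

XCIII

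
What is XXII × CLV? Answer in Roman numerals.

XXII = 22
CLV = 155
22 × 155 = 3410

MMMCDX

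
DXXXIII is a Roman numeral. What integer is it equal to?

DXXXIII: D=500, X=10, X=10, X=10, I=1, I=1, I=1
500 + 10 + 10 + 10 + 1 + 1 + 1 = 533

533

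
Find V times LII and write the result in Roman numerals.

V = 5
LII = 52
5 × 52 = 260

CCLX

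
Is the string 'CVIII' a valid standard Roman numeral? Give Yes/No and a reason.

'CVIII': Check the rules: uses only the symbols I, V, X, L, C, D, M; no symbol is repeated more than three times in a row; V, L and D each appear at most once; no smaller symbol precedes a larger one (values never increase from left to right). Value: C (100) + V (5) + I (1) + I (1) + I (1) = 108. So it is a valid standard Roman numeral.

Yes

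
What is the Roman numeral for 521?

Convert 521 to Roman numerals:
  521 contains 1×500 (D)
  21 contains 2×10 (XX)
  1 contains 1×1 (I)

DXXI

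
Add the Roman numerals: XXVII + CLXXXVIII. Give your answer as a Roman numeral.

XXVII = 27
CLXXXVIII = 188
27 + 188 = 215

CCXV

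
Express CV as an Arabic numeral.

CV: C=100, V=5
100 + 5 = 105

105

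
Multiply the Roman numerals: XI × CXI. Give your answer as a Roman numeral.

XI = 11
CXI = 111
11 × 111 = 1221

MCCXXI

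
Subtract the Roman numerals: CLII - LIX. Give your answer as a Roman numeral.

CLII = 152
LIX = 59
152 - 59 = 93

XCIII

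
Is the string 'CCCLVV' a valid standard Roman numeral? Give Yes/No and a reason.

'CCCLVV': V should not appear more than once

No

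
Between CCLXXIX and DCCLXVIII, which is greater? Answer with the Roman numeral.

CCLXXIX = 279
DCCLXVIII = 768
768 is larger

DCCLXVIII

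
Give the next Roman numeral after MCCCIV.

MCCCIV = 1304; next is 1305

MCCCV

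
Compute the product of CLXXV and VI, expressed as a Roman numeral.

CLXXV = 175
VI = 6
175 × 6 = 1050

ML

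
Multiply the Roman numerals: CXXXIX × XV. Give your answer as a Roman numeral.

CXXXIX = 139
XV = 15
139 × 15 = 2085

MMLXXXV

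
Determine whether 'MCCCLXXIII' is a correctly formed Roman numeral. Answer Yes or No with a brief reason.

'MCCCLXXIII': Check the rules: uses only the symbols I, V, X, L, C, D, M; no symbol is repeated more than three times in a row; V, L and D each appear at most once; no smaller symbol precedes a larger one (values never increase from left to right). Value: M (1000) + C (100) + C (100) + C (100) + L (50) + X (10) + X (10) + I (1) + I (1) + I (1) = 1373. So it is a valid standard Roman numeral.

Yes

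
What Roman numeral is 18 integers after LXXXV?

LXXXV = 85
85 + 18 = 103

CIII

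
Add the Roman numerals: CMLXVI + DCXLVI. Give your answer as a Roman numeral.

CMLXVI = 966
DCXLVI = 646
966 + 646 = 1612

MDCXII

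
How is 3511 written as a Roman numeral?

Convert 3511 to Roman numerals:
  3511 contains 3×1000 (MMM)
  511 contains 1×500 (D)
  11 contains 1×10 (X)
  1 contains 1×1 (I)

MMMDXI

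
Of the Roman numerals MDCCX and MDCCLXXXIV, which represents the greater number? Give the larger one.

MDCCX = 1710
MDCCLXXXIV = 1784
1784 is larger

MDCCLXXXIV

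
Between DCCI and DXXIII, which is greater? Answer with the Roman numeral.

DCCI = 701
DXXIII = 523
701 is larger

DCCI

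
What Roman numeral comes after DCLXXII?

DCLXXII = 672; next is 673

DCLXXIII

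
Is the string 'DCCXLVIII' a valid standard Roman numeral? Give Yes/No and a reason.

'DCCXLVIII': Check the rules: uses only the symbols I, V, X, L, C, D, M; no symbol is repeated more than three times in a row; V, L and D each appear at most once; the only place a smaller symbol precedes a larger one is the allowed subtractive pair XL, the symbol right after such a pair (if any) is smaller than the pair's first symbol, and otherwise the values never increase from left to right. Value: D (500) + C (100) + C (100) + XL (40) + V (5) + I (1) + I (1) + I (1) = 748. So it is a valid standard Roman numeral.

Yes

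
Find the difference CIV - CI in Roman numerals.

CIV = 104
CI = 101
104 - 101 = 3

III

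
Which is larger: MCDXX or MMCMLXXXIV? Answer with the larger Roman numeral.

MCDXX = 1420
MMCMLXXXIV = 2984
2984 is larger

MMCMLXXXIV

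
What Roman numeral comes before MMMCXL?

MMMCXL = 3140, so the previous integer is 3140 - 1 = 3139

MMMCXXXIX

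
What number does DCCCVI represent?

DCCCVI: D=500, C=100, C=100, C=100, V=5, I=1
500 + 100 + 100 + 100 + 5 + 1 = 806

806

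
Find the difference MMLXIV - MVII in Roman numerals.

MMLXIV = 2064
MVII = 1007
2064 - 1007 = 1057

MLVII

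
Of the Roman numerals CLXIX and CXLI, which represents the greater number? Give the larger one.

CLXIX = 169
CXLI = 141
169 is larger

CLXIX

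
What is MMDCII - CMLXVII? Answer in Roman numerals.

MMDCII = 2602
CMLXVII = 967
2602 - 967 = 1635

MDCXXXV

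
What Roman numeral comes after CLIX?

CLIX = 159, so the next integer is 159 + 1 = 160

CLX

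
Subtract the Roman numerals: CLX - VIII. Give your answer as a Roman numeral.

CLX = 160
VIII = 8
160 - 8 = 152

CLII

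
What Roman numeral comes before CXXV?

CXXV = 125; previous is 124

CXXIV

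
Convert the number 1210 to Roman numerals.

Convert 1210 to Roman numerals:
  1210 contains 1×1000 (M)
  210 contains 2×100 (CC)
  10 contains 1×10 (X)

MCCX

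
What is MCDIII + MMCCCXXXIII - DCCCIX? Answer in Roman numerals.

MCDIII = 1403, MMCCCXXXIII = 2333, DCCCIX = 809
1403 + 2333 = 3736
3736 - 809 = 2927

MMCMXXVII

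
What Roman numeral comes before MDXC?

MDXC = 1590, so the previous integer is 1590 - 1 = 1589

MDLXXXIX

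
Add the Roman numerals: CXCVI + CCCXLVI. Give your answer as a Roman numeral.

CXCVI = 196
CCCXLVI = 346
196 + 346 = 542

DXLII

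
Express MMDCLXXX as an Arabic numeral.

MMDCLXXX: M=1000, M=1000, D=500, C=100, L=50, X=10, X=10, X=10
1000 + 1000 + 500 + 100 + 50 + 10 + 10 + 10 = 2680

2680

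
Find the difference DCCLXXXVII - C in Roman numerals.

DCCLXXXVII = 787
C = 100
787 - 100 = 687

DCLXXXVII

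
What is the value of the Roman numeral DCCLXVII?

DCCLXVII: D=500, C=100, C=100, L=50, X=10, V=5, I=1, I=1
500 + 100 + 100 + 50 + 10 + 5 + 1 + 1 = 767

767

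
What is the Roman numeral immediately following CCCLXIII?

CCCLXIII = 363; next is 364

CCCLXIV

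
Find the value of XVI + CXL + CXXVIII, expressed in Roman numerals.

XVI = 16, CXL = 140, CXXVIII = 128
16 + 140 = 156
156 + 128 = 284

CCLXXXIV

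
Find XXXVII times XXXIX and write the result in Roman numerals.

XXXVII = 37
XXXIX = 39
37 × 39 = 1443

MCDXLIII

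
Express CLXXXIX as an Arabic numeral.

CLXXXIX: C=100, L=50, X=10, X=10, X=10, IX=9
100 + 50 + 10 + 10 + 10 + 9 = 189

189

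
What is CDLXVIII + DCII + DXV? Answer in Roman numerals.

CDLXVIII = 468, DCII = 602, DXV = 515
468 + 602 = 1070
1070 + 515 = 1585

MDLXXXV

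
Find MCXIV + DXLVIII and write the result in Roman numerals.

MCXIV = 1114
DXLVIII = 548
1114 + 548 = 1662

MDCLXII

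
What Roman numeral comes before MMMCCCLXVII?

MMMCCCLXVII = 3367; previous is 3366

MMMCCCLXVI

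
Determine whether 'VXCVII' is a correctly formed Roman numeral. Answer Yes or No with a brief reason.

'VXCVII': V should not appear more than once

No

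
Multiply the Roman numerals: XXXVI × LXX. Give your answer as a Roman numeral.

XXXVI = 36
LXX = 70
36 × 70 = 2520

MMDXX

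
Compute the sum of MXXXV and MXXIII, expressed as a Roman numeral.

MXXXV = 1035
MXXIII = 1023
1035 + 1023 = 2058

MMLVIII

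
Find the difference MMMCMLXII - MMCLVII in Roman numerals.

MMMCMLXII = 3962
MMCLVII = 2157
3962 - 2157 = 1805

MDCCCV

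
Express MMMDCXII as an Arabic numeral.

MMMDCXII: M=1000, M=1000, M=1000, D=500, C=100, X=10, I=1, I=1
1000 + 1000 + 1000 + 500 + 100 + 10 + 1 + 1 = 3612

3612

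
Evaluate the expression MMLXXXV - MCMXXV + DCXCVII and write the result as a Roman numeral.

MMLXXXV = 2085, MCMXXV = 1925, DCXCVII = 697
2085 - 1925 = 160
160 + 697 = 857

DCCCLVII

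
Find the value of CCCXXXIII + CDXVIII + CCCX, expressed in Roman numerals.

CCCXXXIII = 333, CDXVIII = 418, CCCX = 310
333 + 418 = 751
751 + 310 = 1061

MLXI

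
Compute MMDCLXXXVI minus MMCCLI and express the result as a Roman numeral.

MMDCLXXXVI = 2686
MMCCLI = 2251
2686 - 2251 = 435

CDXXXV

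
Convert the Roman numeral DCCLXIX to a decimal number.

DCCLXIX: D=500, C=100, C=100, L=50, X=10, IX=9
500 + 100 + 100 + 50 + 10 + 9 = 769

769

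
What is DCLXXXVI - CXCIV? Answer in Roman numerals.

DCLXXXVI = 686
CXCIV = 194
686 - 194 = 492

CDXCII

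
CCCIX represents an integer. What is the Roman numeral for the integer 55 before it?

CCCIX = 309
309 - 55 = 254

CCLIV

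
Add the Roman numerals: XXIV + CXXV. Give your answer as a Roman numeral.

XXIV = 24
CXXV = 125
24 + 125 = 149

CXLIX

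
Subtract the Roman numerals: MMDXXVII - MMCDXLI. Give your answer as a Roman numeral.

MMDXXVII = 2527
MMCDXLI = 2441
2527 - 2441 = 86

LXXXVI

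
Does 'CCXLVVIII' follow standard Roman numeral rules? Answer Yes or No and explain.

'CCXLVVIII': V should not appear more than once

No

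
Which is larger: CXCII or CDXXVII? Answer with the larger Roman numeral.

CXCII = 192
CDXXVII = 427
427 is larger

CDXXVII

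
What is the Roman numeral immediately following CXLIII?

CXLIII = 143, so the next integer is 143 + 1 = 144

CXLIV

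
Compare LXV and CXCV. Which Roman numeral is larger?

LXV = 65
CXCV = 195
195 is larger

CXCV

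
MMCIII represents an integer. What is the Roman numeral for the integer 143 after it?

MMCIII = 2103
2103 + 143 = 2246

MMCCXLVI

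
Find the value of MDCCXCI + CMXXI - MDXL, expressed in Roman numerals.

MDCCXCI = 1791, CMXXI = 921, MDXL = 1540
1791 + 921 = 2712
2712 - 1540 = 1172

MCLXXII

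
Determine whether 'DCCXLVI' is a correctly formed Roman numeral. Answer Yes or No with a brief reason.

'DCCXLVI': Check the rules: uses only the symbols I, V, X, L, C, D, M; no symbol is repeated more than three times in a row; V, L and D each appear at most once; the only place a smaller symbol precedes a larger one is the allowed subtractive pair XL, the symbol right after such a pair (if any) is smaller than the pair's first symbol, and otherwise the values never increase from left to right. Value: D (500) + C (100) + C (100) + XL (40) + V (5) + I (1) = 746. So it is a valid standard Roman numeral.

Yes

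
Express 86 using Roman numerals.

Convert 86 to Roman numerals:
  86 contains 1×50 (L)
  36 contains 3×10 (XXX)
  6 contains 1×5 (V)
  1 contains 1×1 (I)

LXXXVI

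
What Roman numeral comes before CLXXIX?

CLXXIX = 179, so the previous integer is 179 - 1 = 178

CLXXVIII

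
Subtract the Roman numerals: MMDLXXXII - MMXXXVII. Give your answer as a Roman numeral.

MMDLXXXII = 2582
MMXXXVII = 2037
2582 - 2037 = 545

DXLV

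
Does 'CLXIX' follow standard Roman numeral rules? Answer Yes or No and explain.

'CLXIX': Check the rules: uses only the symbols I, V, X, L, C, D, M; no symbol is repeated more than three times in a row; V, L and D each appear at most once; the only place a smaller symbol precedes a larger one is the allowed subtractive pair IX, the symbol right after such a pair (if any) is smaller than the pair's first symbol, and otherwise the values never increase from left to right. Value: C (100) + L (50) + X (10) + IX (9) = 169. So it is a valid standard Roman numeral.

Yes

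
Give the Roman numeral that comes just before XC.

XC = 90; previous is 89

LXXXIX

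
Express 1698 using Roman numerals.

Convert 1698 to Roman numerals:
  1698 contains 1×1000 (M)
  698 contains 1×500 (D)
  198 contains 1×100 (C)
  98 contains 1×90 (XC)
  8 contains 1×5 (V)
  3 contains 3×1 (III)

MDCXCVIII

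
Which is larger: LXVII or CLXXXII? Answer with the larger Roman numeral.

LXVII = 67
CLXXXII = 182
182 is larger

CLXXXII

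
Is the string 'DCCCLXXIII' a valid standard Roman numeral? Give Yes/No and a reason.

'DCCCLXXIII': Check the rules: uses only the symbols I, V, X, L, C, D, M; no symbol is repeated more than three times in a row; V, L and D each appear at most once; no smaller symbol precedes a larger one (values never increase from left to right). Value: D (500) + C (100) + C (100) + C (100) + L (50) + X (10) + X (10) + I (1) + I (1) + I (1) = 873. So it is a valid standard Roman numeral.

Yes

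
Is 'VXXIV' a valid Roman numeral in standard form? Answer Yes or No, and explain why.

'VXXIV': V should not appear more than once

No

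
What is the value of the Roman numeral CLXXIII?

CLXXIII: C=100, L=50, X=10, X=10, I=1, I=1, I=1
100 + 50 + 10 + 10 + 1 + 1 + 1 = 173

173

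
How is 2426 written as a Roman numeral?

Convert 2426 to Roman numerals:
  2426 contains 2×1000 (MM)
  426 contains 1×400 (CD)
  26 contains 2×10 (XX)
  6 contains 1×5 (V)
  1 contains 1×1 (I)

MMCDXXVI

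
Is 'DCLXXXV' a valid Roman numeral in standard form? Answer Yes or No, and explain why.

'DCLXXXV': Check the rules: uses only the symbols I, V, X, L, C, D, M; no symbol is repeated more than three times in a row; V, L and D each appear at most once; no smaller symbol precedes a larger one (values never increase from left to right). Value: D (500) + C (100) + L (50) + X (10) + X (10) + X (10) + V (5) = 685. So it is a valid standard Roman numeral.

Yes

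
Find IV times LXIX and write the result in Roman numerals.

IV = 4
LXIX = 69
4 × 69 = 276

CCLXXVI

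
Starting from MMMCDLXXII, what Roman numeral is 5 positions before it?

MMMCDLXXII = 3472
3472 - 5 = 3467

MMMCDLXVII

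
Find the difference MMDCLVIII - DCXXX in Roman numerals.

MMDCLVIII = 2658
DCXXX = 630
2658 - 630 = 2028

MMXXVIII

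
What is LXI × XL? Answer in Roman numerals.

LXI = 61
XL = 40
61 × 40 = 2440

MMCDXL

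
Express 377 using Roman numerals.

Convert 377 to Roman numerals:
  377 contains 3×100 (CCC)
  77 contains 1×50 (L)
  27 contains 2×10 (XX)
  7 contains 1×5 (V)
  2 contains 2×1 (II)

CCCLXXVII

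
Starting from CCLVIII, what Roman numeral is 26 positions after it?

CCLVIII = 258
258 + 26 = 284

CCLXXXIV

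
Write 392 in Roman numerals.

Convert 392 to Roman numerals:
  392 contains 3×100 (CCC)
  92 contains 1×90 (XC)
  2 contains 2×1 (II)

CCCXCII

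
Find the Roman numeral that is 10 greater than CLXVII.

CLXVII = 167
167 + 10 = 177

CLXXVII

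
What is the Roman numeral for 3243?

Convert 3243 to Roman numerals:
  3243 contains 3×1000 (MMM)
  243 contains 2×100 (CC)
  43 contains 1×40 (XL)
  3 contains 3×1 (III)

MMMCCXLIII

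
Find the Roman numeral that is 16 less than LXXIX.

LXXIX = 79
79 - 16 = 63

LXIII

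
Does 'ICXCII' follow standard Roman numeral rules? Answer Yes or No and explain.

'ICXCII': Invalid subtractive combination: IC

No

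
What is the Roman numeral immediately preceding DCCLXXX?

DCCLXXX = 780, so the previous integer is 780 - 1 = 779

DCCLXXIX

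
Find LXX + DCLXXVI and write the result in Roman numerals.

LXX = 70
DCLXXVI = 676
70 + 676 = 746

DCCXLVI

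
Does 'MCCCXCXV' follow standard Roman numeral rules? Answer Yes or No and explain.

'MCCCXCXV': X cannot come right after the subtractive pair XC: once X is subtracted in XC, the next symbol must be smaller than X

No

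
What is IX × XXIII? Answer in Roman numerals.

IX = 9
XXIII = 23
9 × 23 = 207

CCVII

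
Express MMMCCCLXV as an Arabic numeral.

MMMCCCLXV: M=1000, M=1000, M=1000, C=100, C=100, C=100, L=50, X=10, V=5
1000 + 1000 + 1000 + 100 + 100 + 100 + 50 + 10 + 5 = 3365

3365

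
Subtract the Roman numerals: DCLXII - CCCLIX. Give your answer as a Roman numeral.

DCLXII = 662
CCCLIX = 359
662 - 359 = 303

CCCIII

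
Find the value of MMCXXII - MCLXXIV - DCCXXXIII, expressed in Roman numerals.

MMCXXII = 2122, MCLXXIV = 1174, DCCXXXIII = 733
2122 - 1174 = 948
948 - 733 = 215

CCXV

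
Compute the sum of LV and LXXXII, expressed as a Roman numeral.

LV = 55
LXXXII = 82
55 + 82 = 137

CXXXVII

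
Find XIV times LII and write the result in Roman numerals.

XIV = 14
LII = 52
14 × 52 = 728

DCCXXVIII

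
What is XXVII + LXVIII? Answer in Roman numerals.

XXVII = 27
LXVIII = 68
27 + 68 = 95

XCV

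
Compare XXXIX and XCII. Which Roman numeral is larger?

XXXIX = 39
XCII = 92
92 is larger

XCII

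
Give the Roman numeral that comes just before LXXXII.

LXXXII = 82, so the previous integer is 82 - 1 = 81

LXXXI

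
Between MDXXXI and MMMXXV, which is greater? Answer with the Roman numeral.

MDXXXI = 1531
MMMXXV = 3025
3025 is larger

MMMXXV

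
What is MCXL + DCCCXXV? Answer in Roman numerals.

MCXL = 1140
DCCCXXV = 825
1140 + 825 = 1965

MCMLXV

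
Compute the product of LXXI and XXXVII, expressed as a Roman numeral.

LXXI = 71
XXXVII = 37
71 × 37 = 2627

MMDCXXVII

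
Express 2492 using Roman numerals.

Convert 2492 to Roman numerals:
  2492 contains 2×1000 (MM)
  492 contains 1×400 (CD)
  92 contains 1×90 (XC)
  2 contains 2×1 (II)

MMCDXCII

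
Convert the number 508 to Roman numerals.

Convert 508 to Roman numerals:
  508 contains 1×500 (D)
  8 contains 1×5 (V)
  3 contains 3×1 (III)

DVIII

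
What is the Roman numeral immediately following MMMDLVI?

MMMDLVI = 3556; next is 3557

MMMDLVII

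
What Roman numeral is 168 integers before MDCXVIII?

MDCXVIII = 1618
1618 - 168 = 1450

MCDL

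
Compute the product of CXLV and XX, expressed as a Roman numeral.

CXLV = 145
XX = 20
145 × 20 = 2900

MMCM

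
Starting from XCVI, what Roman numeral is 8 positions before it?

XCVI = 96
96 - 8 = 88

LXXXVIII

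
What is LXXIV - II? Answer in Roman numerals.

LXXIV = 74
II = 2
74 - 2 = 72

LXXII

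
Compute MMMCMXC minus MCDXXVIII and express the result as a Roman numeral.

MMMCMXC = 3990
MCDXXVIII = 1428
3990 - 1428 = 2562

MMDLXII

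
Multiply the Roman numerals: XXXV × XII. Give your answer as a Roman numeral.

XXXV = 35
XII = 12
35 × 12 = 420

CDXX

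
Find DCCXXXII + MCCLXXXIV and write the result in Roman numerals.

DCCXXXII = 732
MCCLXXXIV = 1284
732 + 1284 = 2016

MMXVI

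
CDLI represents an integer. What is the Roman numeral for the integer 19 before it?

CDLI = 451
451 - 19 = 432

CDXXXII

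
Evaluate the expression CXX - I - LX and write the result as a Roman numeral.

CXX = 120, I = 1, LX = 60
120 - 1 = 119
119 - 60 = 59

LIX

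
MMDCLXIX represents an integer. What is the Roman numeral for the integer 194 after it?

MMDCLXIX = 2669
2669 + 194 = 2863

MMDCCCLXIII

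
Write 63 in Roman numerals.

Convert 63 to Roman numerals:
  63 contains 1×50 (L)
  13 contains 1×10 (X)
  3 contains 3×1 (III)

LXIII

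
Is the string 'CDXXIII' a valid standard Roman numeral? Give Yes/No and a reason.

'CDXXIII': Check the rules: uses only the symbols I, V, X, L, C, D, M; no symbol is repeated more than three times in a row; V, L and D each appear at most once; the only place a smaller symbol precedes a larger one is the allowed subtractive pair CD, the symbol right after such a pair (if any) is smaller than the pair's first symbol, and otherwise the values never increase from left to right. Value: CD (400) + X (10) + X (10) + I (1) + I (1) + I (1) = 423. So it is a valid standard Roman numeral.

Yes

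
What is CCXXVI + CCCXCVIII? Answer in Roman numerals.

CCXXVI = 226
CCCXCVIII = 398
226 + 398 = 624

DCXXIV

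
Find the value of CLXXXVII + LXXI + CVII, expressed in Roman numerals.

CLXXXVII = 187, LXXI = 71, CVII = 107
187 + 71 = 258
258 + 107 = 365

CCCLXV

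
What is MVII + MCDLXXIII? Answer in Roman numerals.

MVII = 1007
MCDLXXIII = 1473
1007 + 1473 = 2480

MMCDLXXX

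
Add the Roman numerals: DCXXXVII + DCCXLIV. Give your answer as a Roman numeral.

DCXXXVII = 637
DCCXLIV = 744
637 + 744 = 1381

MCCCLXXXI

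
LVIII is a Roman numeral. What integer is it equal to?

LVIII: L=50, V=5, I=1, I=1, I=1
50 + 5 + 1 + 1 + 1 = 58

58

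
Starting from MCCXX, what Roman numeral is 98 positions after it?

MCCXX = 1220
1220 + 98 = 1318

MCCCXVIII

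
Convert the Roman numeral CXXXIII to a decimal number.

CXXXIII: C=100, X=10, X=10, X=10, I=1, I=1, I=1
100 + 10 + 10 + 10 + 1 + 1 + 1 = 133

133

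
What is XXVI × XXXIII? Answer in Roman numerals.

XXVI = 26
XXXIII = 33
26 × 33 = 858

DCCCLVIII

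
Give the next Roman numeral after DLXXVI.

DLXXVI = 576; next is 577

DLXXVII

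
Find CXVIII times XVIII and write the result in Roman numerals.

CXVIII = 118
XVIII = 18
118 × 18 = 2124

MMCXXIV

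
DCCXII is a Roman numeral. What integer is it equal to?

DCCXII: D=500, C=100, C=100, X=10, I=1, I=1
500 + 100 + 100 + 10 + 1 + 1 = 712

712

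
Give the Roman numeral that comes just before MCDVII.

MCDVII = 1407, so the previous integer is 1407 - 1 = 1406

MCDVI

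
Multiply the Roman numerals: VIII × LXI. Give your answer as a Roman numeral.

VIII = 8
LXI = 61
8 × 61 = 488

CDLXXXVIII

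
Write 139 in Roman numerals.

Convert 139 to Roman numerals:
  139 contains 1×100 (C)
  39 contains 3×10 (XXX)
  9 contains 1×9 (IX)

CXXXIX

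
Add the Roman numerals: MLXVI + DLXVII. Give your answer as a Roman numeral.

MLXVI = 1066
DLXVII = 567
1066 + 567 = 1633

MDCXXXIII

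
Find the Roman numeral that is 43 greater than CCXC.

CCXC = 290
290 + 43 = 333

CCCXXXIII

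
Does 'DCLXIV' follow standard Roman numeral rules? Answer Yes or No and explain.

'DCLXIV': Check the rules: uses only the symbols I, V, X, L, C, D, M; no symbol is repeated more than three times in a row; V, L and D each appear at most once; the only place a smaller symbol precedes a larger one is the allowed subtractive pair IV, the symbol right after such a pair (if any) is smaller than the pair's first symbol, and otherwise the values never increase from left to right. Value: D (500) + C (100) + L (50) + X (10) + IV (4) = 664. So it is a valid standard Roman numeral.

Yes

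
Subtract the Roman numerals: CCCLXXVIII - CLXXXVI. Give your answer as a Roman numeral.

CCCLXXVIII = 378
CLXXXVI = 186
378 - 186 = 192

CXCII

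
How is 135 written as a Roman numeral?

Convert 135 to Roman numerals:
  135 contains 1×100 (C)
  35 contains 3×10 (XXX)
  5 contains 1×5 (V)

CXXXV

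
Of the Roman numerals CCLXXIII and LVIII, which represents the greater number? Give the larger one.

CCLXXIII = 273
LVIII = 58
273 is larger

CCLXXIII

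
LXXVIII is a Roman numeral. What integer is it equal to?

LXXVIII: L=50, X=10, X=10, V=5, I=1, I=1, I=1
50 + 10 + 10 + 5 + 1 + 1 + 1 = 78

78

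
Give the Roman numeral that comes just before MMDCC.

MMDCC = 2700, so the previous integer is 2700 - 1 = 2699

MMDCXCIX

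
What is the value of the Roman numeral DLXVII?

DLXVII: D=500, L=50, X=10, V=5, I=1, I=1
500 + 50 + 10 + 5 + 1 + 1 = 567

567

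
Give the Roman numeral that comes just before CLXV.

CLXV = 165; previous is 164

CLXIV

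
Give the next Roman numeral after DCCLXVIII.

DCCLXVIII = 768; next is 769

DCCLXIX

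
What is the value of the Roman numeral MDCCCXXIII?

MDCCCXXIII: M=1000, D=500, C=100, C=100, C=100, X=10, X=10, I=1, I=1, I=1
1000 + 500 + 100 + 100 + 100 + 10 + 10 + 1 + 1 + 1 = 1823

1823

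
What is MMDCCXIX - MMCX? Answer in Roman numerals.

MMDCCXIX = 2719
MMCX = 2110
2719 - 2110 = 609

DCIX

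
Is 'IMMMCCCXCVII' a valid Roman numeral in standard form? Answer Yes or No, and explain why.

'IMMMCCCXCVII': Invalid subtractive combination: IM

No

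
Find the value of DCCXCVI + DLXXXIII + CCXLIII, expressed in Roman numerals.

DCCXCVI = 796, DLXXXIII = 583, CCXLIII = 243
796 + 583 = 1379
1379 + 243 = 1622

MDCXXII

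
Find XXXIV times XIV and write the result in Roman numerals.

XXXIV = 34
XIV = 14
34 × 14 = 476

CDLXXVI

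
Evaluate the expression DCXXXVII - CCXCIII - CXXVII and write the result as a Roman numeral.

DCXXXVII = 637, CCXCIII = 293, CXXVII = 127
637 - 293 = 344
344 - 127 = 217

CCXVII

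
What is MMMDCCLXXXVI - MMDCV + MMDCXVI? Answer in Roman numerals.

MMMDCCLXXXVI = 3786, MMDCV = 2605, MMDCXVI = 2616
3786 - 2605 = 1181
1181 + 2616 = 3797

MMMDCCXCVII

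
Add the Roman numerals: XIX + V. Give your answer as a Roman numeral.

XIX = 19
V = 5
19 + 5 = 24

XXIV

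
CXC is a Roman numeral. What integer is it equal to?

CXC: C=100, XC=90
100 + 90 = 190

190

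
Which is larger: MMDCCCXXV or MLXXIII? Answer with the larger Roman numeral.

MMDCCCXXV = 2825
MLXXIII = 1073
2825 is larger

MMDCCCXXV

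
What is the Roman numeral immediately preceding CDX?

CDX = 410, so the previous integer is 410 - 1 = 409

CDIX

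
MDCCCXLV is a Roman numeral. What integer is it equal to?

MDCCCXLV: M=1000, D=500, C=100, C=100, C=100, XL=40, V=5
1000 + 500 + 100 + 100 + 100 + 40 + 5 = 1845

1845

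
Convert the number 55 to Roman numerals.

Convert 55 to Roman numerals:
  55 contains 1×50 (L)
  5 contains 1×5 (V)

LV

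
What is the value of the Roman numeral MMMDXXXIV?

MMMDXXXIV: M=1000, M=1000, M=1000, D=500, X=10, X=10, X=10, IV=4
1000 + 1000 + 1000 + 500 + 10 + 10 + 10 + 4 = 3534

3534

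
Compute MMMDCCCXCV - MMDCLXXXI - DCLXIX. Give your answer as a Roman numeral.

MMMDCCCXCV = 3895, MMDCLXXXI = 2681, DCLXIX = 669
3895 - 2681 = 1214
1214 - 669 = 545

DXLV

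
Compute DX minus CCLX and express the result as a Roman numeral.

DX = 510
CCLX = 260
510 - 260 = 250

CCL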